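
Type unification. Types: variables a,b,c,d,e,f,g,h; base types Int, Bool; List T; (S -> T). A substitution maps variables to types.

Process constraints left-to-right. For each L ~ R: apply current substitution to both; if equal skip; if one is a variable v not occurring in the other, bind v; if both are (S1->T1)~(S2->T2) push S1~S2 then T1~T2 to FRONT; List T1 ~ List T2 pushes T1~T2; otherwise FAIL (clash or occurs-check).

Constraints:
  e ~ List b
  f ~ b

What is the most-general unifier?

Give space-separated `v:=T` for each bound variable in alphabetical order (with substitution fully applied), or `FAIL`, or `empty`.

Answer: e:=List b f:=b

Derivation:
step 1: unify e ~ List b  [subst: {-} | 1 pending]
  bind e := List b
step 2: unify f ~ b  [subst: {e:=List b} | 0 pending]
  bind f := b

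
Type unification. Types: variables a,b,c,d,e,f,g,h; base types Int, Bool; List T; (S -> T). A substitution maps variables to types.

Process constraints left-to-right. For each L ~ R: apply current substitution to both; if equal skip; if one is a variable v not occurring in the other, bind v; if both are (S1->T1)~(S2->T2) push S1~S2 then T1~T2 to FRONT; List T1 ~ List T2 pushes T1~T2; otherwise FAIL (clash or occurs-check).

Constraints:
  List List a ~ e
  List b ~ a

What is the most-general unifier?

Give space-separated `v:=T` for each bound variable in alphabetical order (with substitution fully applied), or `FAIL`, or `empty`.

Answer: a:=List b e:=List List List b

Derivation:
step 1: unify List List a ~ e  [subst: {-} | 1 pending]
  bind e := List List a
step 2: unify List b ~ a  [subst: {e:=List List a} | 0 pending]
  bind a := List b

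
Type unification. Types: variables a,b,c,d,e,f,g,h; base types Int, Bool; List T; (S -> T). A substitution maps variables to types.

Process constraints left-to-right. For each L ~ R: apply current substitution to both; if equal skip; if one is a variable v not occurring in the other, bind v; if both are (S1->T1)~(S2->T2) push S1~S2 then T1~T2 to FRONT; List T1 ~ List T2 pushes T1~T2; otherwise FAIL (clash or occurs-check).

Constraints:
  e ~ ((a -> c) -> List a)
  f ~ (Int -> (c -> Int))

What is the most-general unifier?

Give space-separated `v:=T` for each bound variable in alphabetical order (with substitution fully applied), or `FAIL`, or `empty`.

Answer: e:=((a -> c) -> List a) f:=(Int -> (c -> Int))

Derivation:
step 1: unify e ~ ((a -> c) -> List a)  [subst: {-} | 1 pending]
  bind e := ((a -> c) -> List a)
step 2: unify f ~ (Int -> (c -> Int))  [subst: {e:=((a -> c) -> List a)} | 0 pending]
  bind f := (Int -> (c -> Int))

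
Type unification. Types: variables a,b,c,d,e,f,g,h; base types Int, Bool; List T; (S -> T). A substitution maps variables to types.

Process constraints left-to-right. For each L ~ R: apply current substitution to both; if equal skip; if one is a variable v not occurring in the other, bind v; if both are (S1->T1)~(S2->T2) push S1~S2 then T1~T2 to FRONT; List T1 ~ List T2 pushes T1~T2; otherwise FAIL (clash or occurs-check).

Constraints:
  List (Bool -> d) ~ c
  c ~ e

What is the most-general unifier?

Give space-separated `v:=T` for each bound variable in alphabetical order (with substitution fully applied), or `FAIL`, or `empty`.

Answer: c:=List (Bool -> d) e:=List (Bool -> d)

Derivation:
step 1: unify List (Bool -> d) ~ c  [subst: {-} | 1 pending]
  bind c := List (Bool -> d)
step 2: unify List (Bool -> d) ~ e  [subst: {c:=List (Bool -> d)} | 0 pending]
  bind e := List (Bool -> d)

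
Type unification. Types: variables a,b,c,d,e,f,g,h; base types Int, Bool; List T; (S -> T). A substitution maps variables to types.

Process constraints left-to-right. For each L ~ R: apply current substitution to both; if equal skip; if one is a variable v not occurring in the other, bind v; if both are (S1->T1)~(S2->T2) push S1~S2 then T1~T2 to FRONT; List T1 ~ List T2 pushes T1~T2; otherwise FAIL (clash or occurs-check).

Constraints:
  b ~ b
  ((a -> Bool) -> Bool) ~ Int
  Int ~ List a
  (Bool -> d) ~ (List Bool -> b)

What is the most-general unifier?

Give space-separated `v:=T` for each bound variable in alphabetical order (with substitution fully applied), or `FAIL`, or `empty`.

Answer: FAIL

Derivation:
step 1: unify b ~ b  [subst: {-} | 3 pending]
  -> identical, skip
step 2: unify ((a -> Bool) -> Bool) ~ Int  [subst: {-} | 2 pending]
  clash: ((a -> Bool) -> Bool) vs Int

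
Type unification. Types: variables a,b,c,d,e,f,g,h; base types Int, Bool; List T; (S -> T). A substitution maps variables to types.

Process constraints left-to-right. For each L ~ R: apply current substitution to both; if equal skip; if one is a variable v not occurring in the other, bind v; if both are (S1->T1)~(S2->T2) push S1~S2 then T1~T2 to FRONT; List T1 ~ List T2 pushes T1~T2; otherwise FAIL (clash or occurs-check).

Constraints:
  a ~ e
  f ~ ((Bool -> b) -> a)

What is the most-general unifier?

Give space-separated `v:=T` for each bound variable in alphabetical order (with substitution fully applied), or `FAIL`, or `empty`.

Answer: a:=e f:=((Bool -> b) -> e)

Derivation:
step 1: unify a ~ e  [subst: {-} | 1 pending]
  bind a := e
step 2: unify f ~ ((Bool -> b) -> e)  [subst: {a:=e} | 0 pending]
  bind f := ((Bool -> b) -> e)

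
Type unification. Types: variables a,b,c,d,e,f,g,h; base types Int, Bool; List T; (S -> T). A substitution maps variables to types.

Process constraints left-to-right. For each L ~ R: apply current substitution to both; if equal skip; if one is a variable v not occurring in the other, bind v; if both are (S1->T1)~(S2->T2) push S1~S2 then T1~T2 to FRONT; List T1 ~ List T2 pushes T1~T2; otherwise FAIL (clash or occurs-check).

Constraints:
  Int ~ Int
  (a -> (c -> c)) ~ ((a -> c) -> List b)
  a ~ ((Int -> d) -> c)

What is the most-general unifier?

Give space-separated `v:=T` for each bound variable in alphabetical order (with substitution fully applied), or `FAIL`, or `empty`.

Answer: FAIL

Derivation:
step 1: unify Int ~ Int  [subst: {-} | 2 pending]
  -> identical, skip
step 2: unify (a -> (c -> c)) ~ ((a -> c) -> List b)  [subst: {-} | 1 pending]
  -> decompose arrow: push a~(a -> c), (c -> c)~List b
step 3: unify a ~ (a -> c)  [subst: {-} | 2 pending]
  occurs-check fail: a in (a -> c)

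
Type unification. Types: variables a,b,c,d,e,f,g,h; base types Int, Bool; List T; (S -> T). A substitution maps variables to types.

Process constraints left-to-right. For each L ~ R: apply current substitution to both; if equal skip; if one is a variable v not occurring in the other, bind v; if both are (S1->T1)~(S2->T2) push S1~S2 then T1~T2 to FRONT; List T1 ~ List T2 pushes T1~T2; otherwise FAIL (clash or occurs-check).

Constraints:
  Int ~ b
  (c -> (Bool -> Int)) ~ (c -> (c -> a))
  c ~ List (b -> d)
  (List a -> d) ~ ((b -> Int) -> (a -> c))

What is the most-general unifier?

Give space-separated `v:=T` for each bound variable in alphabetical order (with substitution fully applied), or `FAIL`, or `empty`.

step 1: unify Int ~ b  [subst: {-} | 3 pending]
  bind b := Int
step 2: unify (c -> (Bool -> Int)) ~ (c -> (c -> a))  [subst: {b:=Int} | 2 pending]
  -> decompose arrow: push c~c, (Bool -> Int)~(c -> a)
step 3: unify c ~ c  [subst: {b:=Int} | 3 pending]
  -> identical, skip
step 4: unify (Bool -> Int) ~ (c -> a)  [subst: {b:=Int} | 2 pending]
  -> decompose arrow: push Bool~c, Int~a
step 5: unify Bool ~ c  [subst: {b:=Int} | 3 pending]
  bind c := Bool
step 6: unify Int ~ a  [subst: {b:=Int, c:=Bool} | 2 pending]
  bind a := Int
step 7: unify Bool ~ List (Int -> d)  [subst: {b:=Int, c:=Bool, a:=Int} | 1 pending]
  clash: Bool vs List (Int -> d)

Answer: FAIL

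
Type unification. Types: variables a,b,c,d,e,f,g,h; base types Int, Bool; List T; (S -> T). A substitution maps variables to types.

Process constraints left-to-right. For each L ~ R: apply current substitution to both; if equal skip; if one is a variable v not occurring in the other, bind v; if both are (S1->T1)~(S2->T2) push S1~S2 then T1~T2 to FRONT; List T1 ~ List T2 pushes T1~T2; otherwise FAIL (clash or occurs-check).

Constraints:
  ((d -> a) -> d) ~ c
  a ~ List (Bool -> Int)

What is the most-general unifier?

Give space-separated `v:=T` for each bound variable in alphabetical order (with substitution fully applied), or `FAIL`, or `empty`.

step 1: unify ((d -> a) -> d) ~ c  [subst: {-} | 1 pending]
  bind c := ((d -> a) -> d)
step 2: unify a ~ List (Bool -> Int)  [subst: {c:=((d -> a) -> d)} | 0 pending]
  bind a := List (Bool -> Int)

Answer: a:=List (Bool -> Int) c:=((d -> List (Bool -> Int)) -> d)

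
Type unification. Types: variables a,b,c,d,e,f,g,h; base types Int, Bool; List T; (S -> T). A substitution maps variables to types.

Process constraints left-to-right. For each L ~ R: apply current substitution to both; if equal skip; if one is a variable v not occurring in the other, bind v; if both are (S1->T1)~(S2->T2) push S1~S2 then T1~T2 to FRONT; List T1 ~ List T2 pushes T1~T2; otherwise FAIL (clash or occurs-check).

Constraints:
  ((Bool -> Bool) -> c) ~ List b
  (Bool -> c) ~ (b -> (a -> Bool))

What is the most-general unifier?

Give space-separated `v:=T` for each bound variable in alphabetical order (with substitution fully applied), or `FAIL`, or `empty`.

Answer: FAIL

Derivation:
step 1: unify ((Bool -> Bool) -> c) ~ List b  [subst: {-} | 1 pending]
  clash: ((Bool -> Bool) -> c) vs List b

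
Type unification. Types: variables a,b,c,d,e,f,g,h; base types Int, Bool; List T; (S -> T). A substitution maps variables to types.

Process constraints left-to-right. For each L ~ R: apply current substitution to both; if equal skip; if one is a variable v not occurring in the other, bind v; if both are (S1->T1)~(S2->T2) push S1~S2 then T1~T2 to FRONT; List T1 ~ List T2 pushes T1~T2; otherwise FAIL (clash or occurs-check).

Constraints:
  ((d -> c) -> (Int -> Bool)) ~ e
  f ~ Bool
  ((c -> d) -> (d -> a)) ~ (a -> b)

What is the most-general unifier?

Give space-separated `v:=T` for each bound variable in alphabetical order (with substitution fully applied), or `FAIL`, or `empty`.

Answer: a:=(c -> d) b:=(d -> (c -> d)) e:=((d -> c) -> (Int -> Bool)) f:=Bool

Derivation:
step 1: unify ((d -> c) -> (Int -> Bool)) ~ e  [subst: {-} | 2 pending]
  bind e := ((d -> c) -> (Int -> Bool))
step 2: unify f ~ Bool  [subst: {e:=((d -> c) -> (Int -> Bool))} | 1 pending]
  bind f := Bool
step 3: unify ((c -> d) -> (d -> a)) ~ (a -> b)  [subst: {e:=((d -> c) -> (Int -> Bool)), f:=Bool} | 0 pending]
  -> decompose arrow: push (c -> d)~a, (d -> a)~b
step 4: unify (c -> d) ~ a  [subst: {e:=((d -> c) -> (Int -> Bool)), f:=Bool} | 1 pending]
  bind a := (c -> d)
step 5: unify (d -> (c -> d)) ~ b  [subst: {e:=((d -> c) -> (Int -> Bool)), f:=Bool, a:=(c -> d)} | 0 pending]
  bind b := (d -> (c -> d))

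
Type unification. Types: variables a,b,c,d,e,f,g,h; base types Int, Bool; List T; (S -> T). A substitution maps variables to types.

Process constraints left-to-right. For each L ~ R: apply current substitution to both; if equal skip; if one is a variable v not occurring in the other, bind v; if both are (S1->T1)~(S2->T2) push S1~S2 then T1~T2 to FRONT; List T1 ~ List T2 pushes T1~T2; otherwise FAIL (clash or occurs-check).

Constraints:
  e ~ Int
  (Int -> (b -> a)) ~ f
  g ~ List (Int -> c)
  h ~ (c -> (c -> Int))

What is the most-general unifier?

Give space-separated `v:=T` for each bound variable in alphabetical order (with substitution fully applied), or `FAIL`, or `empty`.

step 1: unify e ~ Int  [subst: {-} | 3 pending]
  bind e := Int
step 2: unify (Int -> (b -> a)) ~ f  [subst: {e:=Int} | 2 pending]
  bind f := (Int -> (b -> a))
step 3: unify g ~ List (Int -> c)  [subst: {e:=Int, f:=(Int -> (b -> a))} | 1 pending]
  bind g := List (Int -> c)
step 4: unify h ~ (c -> (c -> Int))  [subst: {e:=Int, f:=(Int -> (b -> a)), g:=List (Int -> c)} | 0 pending]
  bind h := (c -> (c -> Int))

Answer: e:=Int f:=(Int -> (b -> a)) g:=List (Int -> c) h:=(c -> (c -> Int))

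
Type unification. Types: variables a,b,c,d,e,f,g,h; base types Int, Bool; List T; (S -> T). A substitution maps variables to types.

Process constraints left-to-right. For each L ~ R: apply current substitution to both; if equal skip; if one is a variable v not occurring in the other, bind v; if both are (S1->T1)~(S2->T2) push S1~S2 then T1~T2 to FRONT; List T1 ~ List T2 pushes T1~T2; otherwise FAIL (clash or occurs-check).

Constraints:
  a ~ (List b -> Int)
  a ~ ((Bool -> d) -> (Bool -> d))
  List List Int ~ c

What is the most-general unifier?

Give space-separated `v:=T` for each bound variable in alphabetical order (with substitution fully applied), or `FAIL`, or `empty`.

Answer: FAIL

Derivation:
step 1: unify a ~ (List b -> Int)  [subst: {-} | 2 pending]
  bind a := (List b -> Int)
step 2: unify (List b -> Int) ~ ((Bool -> d) -> (Bool -> d))  [subst: {a:=(List b -> Int)} | 1 pending]
  -> decompose arrow: push List b~(Bool -> d), Int~(Bool -> d)
step 3: unify List b ~ (Bool -> d)  [subst: {a:=(List b -> Int)} | 2 pending]
  clash: List b vs (Bool -> d)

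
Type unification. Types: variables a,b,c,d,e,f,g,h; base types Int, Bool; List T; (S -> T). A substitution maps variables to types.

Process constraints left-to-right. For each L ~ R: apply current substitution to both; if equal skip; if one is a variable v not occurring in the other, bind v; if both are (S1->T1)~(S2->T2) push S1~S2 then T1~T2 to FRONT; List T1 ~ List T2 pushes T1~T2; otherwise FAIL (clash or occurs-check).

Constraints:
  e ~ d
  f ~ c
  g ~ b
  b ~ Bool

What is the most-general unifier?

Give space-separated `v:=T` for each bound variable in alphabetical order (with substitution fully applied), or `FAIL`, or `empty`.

Answer: b:=Bool e:=d f:=c g:=Bool

Derivation:
step 1: unify e ~ d  [subst: {-} | 3 pending]
  bind e := d
step 2: unify f ~ c  [subst: {e:=d} | 2 pending]
  bind f := c
step 3: unify g ~ b  [subst: {e:=d, f:=c} | 1 pending]
  bind g := b
step 4: unify b ~ Bool  [subst: {e:=d, f:=c, g:=b} | 0 pending]
  bind b := Bool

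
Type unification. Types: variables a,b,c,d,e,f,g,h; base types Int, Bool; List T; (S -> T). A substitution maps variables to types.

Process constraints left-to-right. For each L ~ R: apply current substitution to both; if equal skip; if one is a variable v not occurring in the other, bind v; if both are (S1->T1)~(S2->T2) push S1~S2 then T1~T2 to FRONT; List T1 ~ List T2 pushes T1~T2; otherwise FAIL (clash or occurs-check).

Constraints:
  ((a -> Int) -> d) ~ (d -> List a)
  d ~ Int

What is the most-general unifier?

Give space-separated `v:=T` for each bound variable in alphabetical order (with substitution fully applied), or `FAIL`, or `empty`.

Answer: FAIL

Derivation:
step 1: unify ((a -> Int) -> d) ~ (d -> List a)  [subst: {-} | 1 pending]
  -> decompose arrow: push (a -> Int)~d, d~List a
step 2: unify (a -> Int) ~ d  [subst: {-} | 2 pending]
  bind d := (a -> Int)
step 3: unify (a -> Int) ~ List a  [subst: {d:=(a -> Int)} | 1 pending]
  clash: (a -> Int) vs List a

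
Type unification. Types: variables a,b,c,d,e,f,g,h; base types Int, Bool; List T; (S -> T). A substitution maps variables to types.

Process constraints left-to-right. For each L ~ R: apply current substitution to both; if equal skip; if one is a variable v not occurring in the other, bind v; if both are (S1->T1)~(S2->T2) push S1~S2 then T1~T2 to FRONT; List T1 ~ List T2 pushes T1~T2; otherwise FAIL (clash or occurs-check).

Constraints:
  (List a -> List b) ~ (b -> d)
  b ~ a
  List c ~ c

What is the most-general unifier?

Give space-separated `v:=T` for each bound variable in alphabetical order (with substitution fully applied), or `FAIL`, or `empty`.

Answer: FAIL

Derivation:
step 1: unify (List a -> List b) ~ (b -> d)  [subst: {-} | 2 pending]
  -> decompose arrow: push List a~b, List b~d
step 2: unify List a ~ b  [subst: {-} | 3 pending]
  bind b := List a
step 3: unify List List a ~ d  [subst: {b:=List a} | 2 pending]
  bind d := List List a
step 4: unify List a ~ a  [subst: {b:=List a, d:=List List a} | 1 pending]
  occurs-check fail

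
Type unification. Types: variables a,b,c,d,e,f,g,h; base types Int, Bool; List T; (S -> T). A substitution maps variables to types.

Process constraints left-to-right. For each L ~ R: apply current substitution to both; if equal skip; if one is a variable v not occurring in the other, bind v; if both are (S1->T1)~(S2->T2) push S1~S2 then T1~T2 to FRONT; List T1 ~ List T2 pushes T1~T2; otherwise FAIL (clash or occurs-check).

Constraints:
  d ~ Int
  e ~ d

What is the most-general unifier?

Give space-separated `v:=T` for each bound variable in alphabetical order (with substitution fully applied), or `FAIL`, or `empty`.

step 1: unify d ~ Int  [subst: {-} | 1 pending]
  bind d := Int
step 2: unify e ~ Int  [subst: {d:=Int} | 0 pending]
  bind e := Int

Answer: d:=Int e:=Int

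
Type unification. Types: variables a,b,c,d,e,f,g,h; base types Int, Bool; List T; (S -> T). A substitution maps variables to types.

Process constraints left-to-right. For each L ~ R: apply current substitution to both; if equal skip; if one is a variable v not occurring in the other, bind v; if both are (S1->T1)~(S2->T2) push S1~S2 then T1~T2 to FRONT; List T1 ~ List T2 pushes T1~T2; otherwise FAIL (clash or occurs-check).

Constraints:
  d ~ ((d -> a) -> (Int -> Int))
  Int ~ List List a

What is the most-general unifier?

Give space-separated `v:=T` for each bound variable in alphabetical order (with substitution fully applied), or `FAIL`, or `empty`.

step 1: unify d ~ ((d -> a) -> (Int -> Int))  [subst: {-} | 1 pending]
  occurs-check fail: d in ((d -> a) -> (Int -> Int))

Answer: FAIL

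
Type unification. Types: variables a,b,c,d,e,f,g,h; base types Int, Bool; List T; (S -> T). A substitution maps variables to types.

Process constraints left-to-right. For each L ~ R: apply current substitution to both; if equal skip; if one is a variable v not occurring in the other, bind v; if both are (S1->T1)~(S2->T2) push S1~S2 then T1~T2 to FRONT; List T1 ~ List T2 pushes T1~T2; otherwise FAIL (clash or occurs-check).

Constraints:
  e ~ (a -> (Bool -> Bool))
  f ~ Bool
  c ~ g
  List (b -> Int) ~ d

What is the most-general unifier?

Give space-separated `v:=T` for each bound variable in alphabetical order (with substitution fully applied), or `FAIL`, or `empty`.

step 1: unify e ~ (a -> (Bool -> Bool))  [subst: {-} | 3 pending]
  bind e := (a -> (Bool -> Bool))
step 2: unify f ~ Bool  [subst: {e:=(a -> (Bool -> Bool))} | 2 pending]
  bind f := Bool
step 3: unify c ~ g  [subst: {e:=(a -> (Bool -> Bool)), f:=Bool} | 1 pending]
  bind c := g
step 4: unify List (b -> Int) ~ d  [subst: {e:=(a -> (Bool -> Bool)), f:=Bool, c:=g} | 0 pending]
  bind d := List (b -> Int)

Answer: c:=g d:=List (b -> Int) e:=(a -> (Bool -> Bool)) f:=Bool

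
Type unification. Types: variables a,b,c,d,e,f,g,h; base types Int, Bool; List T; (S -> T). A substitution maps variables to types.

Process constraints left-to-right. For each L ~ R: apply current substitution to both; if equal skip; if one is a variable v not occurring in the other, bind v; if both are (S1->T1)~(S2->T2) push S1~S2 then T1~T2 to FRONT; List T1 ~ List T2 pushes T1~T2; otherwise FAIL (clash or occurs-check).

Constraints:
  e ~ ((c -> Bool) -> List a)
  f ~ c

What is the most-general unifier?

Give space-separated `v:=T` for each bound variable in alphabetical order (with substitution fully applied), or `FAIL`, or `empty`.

step 1: unify e ~ ((c -> Bool) -> List a)  [subst: {-} | 1 pending]
  bind e := ((c -> Bool) -> List a)
step 2: unify f ~ c  [subst: {e:=((c -> Bool) -> List a)} | 0 pending]
  bind f := c

Answer: e:=((c -> Bool) -> List a) f:=c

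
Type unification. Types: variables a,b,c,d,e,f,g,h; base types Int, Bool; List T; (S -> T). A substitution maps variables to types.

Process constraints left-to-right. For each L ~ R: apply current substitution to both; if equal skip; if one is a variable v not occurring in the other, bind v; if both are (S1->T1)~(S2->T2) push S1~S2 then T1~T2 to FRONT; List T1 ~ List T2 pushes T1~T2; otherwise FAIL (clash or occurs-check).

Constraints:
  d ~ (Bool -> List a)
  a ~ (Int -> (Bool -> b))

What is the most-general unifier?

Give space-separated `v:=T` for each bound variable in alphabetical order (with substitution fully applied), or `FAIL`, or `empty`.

step 1: unify d ~ (Bool -> List a)  [subst: {-} | 1 pending]
  bind d := (Bool -> List a)
step 2: unify a ~ (Int -> (Bool -> b))  [subst: {d:=(Bool -> List a)} | 0 pending]
  bind a := (Int -> (Bool -> b))

Answer: a:=(Int -> (Bool -> b)) d:=(Bool -> List (Int -> (Bool -> b)))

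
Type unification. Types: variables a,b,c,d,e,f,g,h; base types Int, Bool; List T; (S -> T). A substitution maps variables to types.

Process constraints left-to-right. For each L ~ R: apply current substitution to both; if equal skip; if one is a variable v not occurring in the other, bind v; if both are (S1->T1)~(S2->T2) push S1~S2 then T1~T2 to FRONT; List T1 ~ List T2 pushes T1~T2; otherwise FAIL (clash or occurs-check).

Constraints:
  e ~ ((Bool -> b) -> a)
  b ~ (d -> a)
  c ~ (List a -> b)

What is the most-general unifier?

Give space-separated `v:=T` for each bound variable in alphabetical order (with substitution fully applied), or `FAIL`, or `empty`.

step 1: unify e ~ ((Bool -> b) -> a)  [subst: {-} | 2 pending]
  bind e := ((Bool -> b) -> a)
step 2: unify b ~ (d -> a)  [subst: {e:=((Bool -> b) -> a)} | 1 pending]
  bind b := (d -> a)
step 3: unify c ~ (List a -> (d -> a))  [subst: {e:=((Bool -> b) -> a), b:=(d -> a)} | 0 pending]
  bind c := (List a -> (d -> a))

Answer: b:=(d -> a) c:=(List a -> (d -> a)) e:=((Bool -> (d -> a)) -> a)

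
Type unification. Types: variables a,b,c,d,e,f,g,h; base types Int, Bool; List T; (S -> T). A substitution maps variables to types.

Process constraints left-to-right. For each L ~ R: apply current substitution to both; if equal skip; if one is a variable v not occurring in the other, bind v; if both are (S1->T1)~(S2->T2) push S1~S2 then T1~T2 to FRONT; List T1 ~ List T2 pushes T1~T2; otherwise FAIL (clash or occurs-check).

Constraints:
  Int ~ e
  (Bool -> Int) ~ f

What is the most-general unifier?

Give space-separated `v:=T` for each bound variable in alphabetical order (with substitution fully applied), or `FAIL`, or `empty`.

step 1: unify Int ~ e  [subst: {-} | 1 pending]
  bind e := Int
step 2: unify (Bool -> Int) ~ f  [subst: {e:=Int} | 0 pending]
  bind f := (Bool -> Int)

Answer: e:=Int f:=(Bool -> Int)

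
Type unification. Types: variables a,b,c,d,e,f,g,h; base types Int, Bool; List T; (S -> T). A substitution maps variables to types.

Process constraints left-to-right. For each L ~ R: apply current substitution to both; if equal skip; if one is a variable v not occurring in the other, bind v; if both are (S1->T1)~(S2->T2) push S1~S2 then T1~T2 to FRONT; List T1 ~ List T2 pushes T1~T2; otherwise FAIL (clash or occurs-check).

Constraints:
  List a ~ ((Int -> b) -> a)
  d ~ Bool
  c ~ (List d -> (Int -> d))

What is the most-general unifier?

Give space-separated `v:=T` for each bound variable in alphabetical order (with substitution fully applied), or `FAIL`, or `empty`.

Answer: FAIL

Derivation:
step 1: unify List a ~ ((Int -> b) -> a)  [subst: {-} | 2 pending]
  clash: List a vs ((Int -> b) -> a)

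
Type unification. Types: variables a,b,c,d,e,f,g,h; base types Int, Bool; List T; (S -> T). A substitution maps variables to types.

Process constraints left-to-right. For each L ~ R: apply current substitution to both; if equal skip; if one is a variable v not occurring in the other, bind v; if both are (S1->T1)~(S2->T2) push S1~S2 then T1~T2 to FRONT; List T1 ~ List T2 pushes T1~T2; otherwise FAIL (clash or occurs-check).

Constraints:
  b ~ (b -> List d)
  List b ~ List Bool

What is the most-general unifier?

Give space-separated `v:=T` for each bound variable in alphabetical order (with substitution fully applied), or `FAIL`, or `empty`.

Answer: FAIL

Derivation:
step 1: unify b ~ (b -> List d)  [subst: {-} | 1 pending]
  occurs-check fail: b in (b -> List d)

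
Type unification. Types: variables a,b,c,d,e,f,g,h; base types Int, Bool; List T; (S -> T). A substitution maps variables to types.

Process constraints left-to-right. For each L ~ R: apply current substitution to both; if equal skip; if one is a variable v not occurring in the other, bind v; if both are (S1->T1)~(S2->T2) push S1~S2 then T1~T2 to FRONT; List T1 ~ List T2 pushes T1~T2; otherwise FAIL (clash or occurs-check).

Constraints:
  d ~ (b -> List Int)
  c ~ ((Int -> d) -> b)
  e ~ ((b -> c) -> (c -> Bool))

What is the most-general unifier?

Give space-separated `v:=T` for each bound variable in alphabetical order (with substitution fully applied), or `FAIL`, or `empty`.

step 1: unify d ~ (b -> List Int)  [subst: {-} | 2 pending]
  bind d := (b -> List Int)
step 2: unify c ~ ((Int -> (b -> List Int)) -> b)  [subst: {d:=(b -> List Int)} | 1 pending]
  bind c := ((Int -> (b -> List Int)) -> b)
step 3: unify e ~ ((b -> ((Int -> (b -> List Int)) -> b)) -> (((Int -> (b -> List Int)) -> b) -> Bool))  [subst: {d:=(b -> List Int), c:=((Int -> (b -> List Int)) -> b)} | 0 pending]
  bind e := ((b -> ((Int -> (b -> List Int)) -> b)) -> (((Int -> (b -> List Int)) -> b) -> Bool))

Answer: c:=((Int -> (b -> List Int)) -> b) d:=(b -> List Int) e:=((b -> ((Int -> (b -> List Int)) -> b)) -> (((Int -> (b -> List Int)) -> b) -> Bool))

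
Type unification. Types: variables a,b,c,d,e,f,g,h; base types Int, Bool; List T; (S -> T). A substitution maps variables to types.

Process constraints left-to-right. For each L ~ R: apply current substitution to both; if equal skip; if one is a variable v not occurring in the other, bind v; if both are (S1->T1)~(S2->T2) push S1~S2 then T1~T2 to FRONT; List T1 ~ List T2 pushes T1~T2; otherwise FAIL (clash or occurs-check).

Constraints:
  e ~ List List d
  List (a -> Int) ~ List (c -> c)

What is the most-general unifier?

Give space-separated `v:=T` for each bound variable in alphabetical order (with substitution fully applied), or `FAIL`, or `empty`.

Answer: a:=Int c:=Int e:=List List d

Derivation:
step 1: unify e ~ List List d  [subst: {-} | 1 pending]
  bind e := List List d
step 2: unify List (a -> Int) ~ List (c -> c)  [subst: {e:=List List d} | 0 pending]
  -> decompose List: push (a -> Int)~(c -> c)
step 3: unify (a -> Int) ~ (c -> c)  [subst: {e:=List List d} | 0 pending]
  -> decompose arrow: push a~c, Int~c
step 4: unify a ~ c  [subst: {e:=List List d} | 1 pending]
  bind a := c
step 5: unify Int ~ c  [subst: {e:=List List d, a:=c} | 0 pending]
  bind c := Int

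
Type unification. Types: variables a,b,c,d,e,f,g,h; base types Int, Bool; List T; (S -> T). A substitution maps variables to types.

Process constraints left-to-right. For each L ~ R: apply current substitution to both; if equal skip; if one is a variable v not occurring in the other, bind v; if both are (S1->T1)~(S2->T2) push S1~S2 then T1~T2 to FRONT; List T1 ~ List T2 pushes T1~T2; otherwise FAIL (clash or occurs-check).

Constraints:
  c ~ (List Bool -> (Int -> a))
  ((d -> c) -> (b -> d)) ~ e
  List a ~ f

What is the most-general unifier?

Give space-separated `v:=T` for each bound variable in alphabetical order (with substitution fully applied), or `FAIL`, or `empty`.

Answer: c:=(List Bool -> (Int -> a)) e:=((d -> (List Bool -> (Int -> a))) -> (b -> d)) f:=List a

Derivation:
step 1: unify c ~ (List Bool -> (Int -> a))  [subst: {-} | 2 pending]
  bind c := (List Bool -> (Int -> a))
step 2: unify ((d -> (List Bool -> (Int -> a))) -> (b -> d)) ~ e  [subst: {c:=(List Bool -> (Int -> a))} | 1 pending]
  bind e := ((d -> (List Bool -> (Int -> a))) -> (b -> d))
step 3: unify List a ~ f  [subst: {c:=(List Bool -> (Int -> a)), e:=((d -> (List Bool -> (Int -> a))) -> (b -> d))} | 0 pending]
  bind f := List a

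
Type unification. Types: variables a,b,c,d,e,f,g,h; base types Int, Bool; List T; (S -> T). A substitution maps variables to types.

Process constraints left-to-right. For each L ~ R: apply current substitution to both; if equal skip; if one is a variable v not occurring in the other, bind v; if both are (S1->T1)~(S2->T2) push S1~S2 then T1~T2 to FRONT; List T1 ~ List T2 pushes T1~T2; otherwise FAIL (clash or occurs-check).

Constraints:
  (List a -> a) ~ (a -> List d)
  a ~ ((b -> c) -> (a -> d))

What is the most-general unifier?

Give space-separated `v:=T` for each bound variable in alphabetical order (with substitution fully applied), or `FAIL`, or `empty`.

Answer: FAIL

Derivation:
step 1: unify (List a -> a) ~ (a -> List d)  [subst: {-} | 1 pending]
  -> decompose arrow: push List a~a, a~List d
step 2: unify List a ~ a  [subst: {-} | 2 pending]
  occurs-check fail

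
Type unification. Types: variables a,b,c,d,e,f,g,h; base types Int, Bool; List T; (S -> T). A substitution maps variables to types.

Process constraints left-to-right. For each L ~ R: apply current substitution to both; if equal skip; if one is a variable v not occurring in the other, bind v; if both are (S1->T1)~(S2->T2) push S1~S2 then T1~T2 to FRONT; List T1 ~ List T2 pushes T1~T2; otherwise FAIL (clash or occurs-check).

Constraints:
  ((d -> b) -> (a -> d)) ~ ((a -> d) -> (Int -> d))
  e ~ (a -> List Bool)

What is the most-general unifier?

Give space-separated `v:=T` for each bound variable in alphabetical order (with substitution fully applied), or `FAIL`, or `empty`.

step 1: unify ((d -> b) -> (a -> d)) ~ ((a -> d) -> (Int -> d))  [subst: {-} | 1 pending]
  -> decompose arrow: push (d -> b)~(a -> d), (a -> d)~(Int -> d)
step 2: unify (d -> b) ~ (a -> d)  [subst: {-} | 2 pending]
  -> decompose arrow: push d~a, b~d
step 3: unify d ~ a  [subst: {-} | 3 pending]
  bind d := a
step 4: unify b ~ a  [subst: {d:=a} | 2 pending]
  bind b := a
step 5: unify (a -> a) ~ (Int -> a)  [subst: {d:=a, b:=a} | 1 pending]
  -> decompose arrow: push a~Int, a~a
step 6: unify a ~ Int  [subst: {d:=a, b:=a} | 2 pending]
  bind a := Int
step 7: unify Int ~ Int  [subst: {d:=a, b:=a, a:=Int} | 1 pending]
  -> identical, skip
step 8: unify e ~ (Int -> List Bool)  [subst: {d:=a, b:=a, a:=Int} | 0 pending]
  bind e := (Int -> List Bool)

Answer: a:=Int b:=Int d:=Int e:=(Int -> List Bool)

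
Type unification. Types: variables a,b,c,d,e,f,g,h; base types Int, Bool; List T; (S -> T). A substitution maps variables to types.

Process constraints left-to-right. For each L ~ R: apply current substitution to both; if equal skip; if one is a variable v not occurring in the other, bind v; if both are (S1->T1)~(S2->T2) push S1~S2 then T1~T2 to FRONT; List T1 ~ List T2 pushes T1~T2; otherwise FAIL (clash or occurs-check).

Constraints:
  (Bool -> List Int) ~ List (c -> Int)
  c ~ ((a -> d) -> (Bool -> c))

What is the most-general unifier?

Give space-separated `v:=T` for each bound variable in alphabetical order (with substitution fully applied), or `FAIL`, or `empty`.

Answer: FAIL

Derivation:
step 1: unify (Bool -> List Int) ~ List (c -> Int)  [subst: {-} | 1 pending]
  clash: (Bool -> List Int) vs List (c -> Int)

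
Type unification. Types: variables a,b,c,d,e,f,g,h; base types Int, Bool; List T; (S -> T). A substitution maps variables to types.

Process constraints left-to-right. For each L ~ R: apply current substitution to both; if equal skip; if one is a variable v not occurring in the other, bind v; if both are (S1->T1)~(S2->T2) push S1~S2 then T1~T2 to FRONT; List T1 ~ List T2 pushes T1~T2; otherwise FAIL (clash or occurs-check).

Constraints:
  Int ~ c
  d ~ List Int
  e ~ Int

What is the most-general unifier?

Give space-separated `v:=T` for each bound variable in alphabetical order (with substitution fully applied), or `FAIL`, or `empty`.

Answer: c:=Int d:=List Int e:=Int

Derivation:
step 1: unify Int ~ c  [subst: {-} | 2 pending]
  bind c := Int
step 2: unify d ~ List Int  [subst: {c:=Int} | 1 pending]
  bind d := List Int
step 3: unify e ~ Int  [subst: {c:=Int, d:=List Int} | 0 pending]
  bind e := Int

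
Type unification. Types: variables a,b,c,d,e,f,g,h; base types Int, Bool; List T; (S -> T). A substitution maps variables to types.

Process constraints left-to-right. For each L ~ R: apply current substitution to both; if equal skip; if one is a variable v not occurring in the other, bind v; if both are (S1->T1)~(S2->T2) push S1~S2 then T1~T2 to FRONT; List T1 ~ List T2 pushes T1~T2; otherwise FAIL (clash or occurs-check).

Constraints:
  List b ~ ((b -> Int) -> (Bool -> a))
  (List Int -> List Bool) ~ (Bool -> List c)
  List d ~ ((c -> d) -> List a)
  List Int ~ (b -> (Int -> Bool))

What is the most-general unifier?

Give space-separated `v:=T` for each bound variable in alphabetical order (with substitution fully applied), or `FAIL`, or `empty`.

Answer: FAIL

Derivation:
step 1: unify List b ~ ((b -> Int) -> (Bool -> a))  [subst: {-} | 3 pending]
  clash: List b vs ((b -> Int) -> (Bool -> a))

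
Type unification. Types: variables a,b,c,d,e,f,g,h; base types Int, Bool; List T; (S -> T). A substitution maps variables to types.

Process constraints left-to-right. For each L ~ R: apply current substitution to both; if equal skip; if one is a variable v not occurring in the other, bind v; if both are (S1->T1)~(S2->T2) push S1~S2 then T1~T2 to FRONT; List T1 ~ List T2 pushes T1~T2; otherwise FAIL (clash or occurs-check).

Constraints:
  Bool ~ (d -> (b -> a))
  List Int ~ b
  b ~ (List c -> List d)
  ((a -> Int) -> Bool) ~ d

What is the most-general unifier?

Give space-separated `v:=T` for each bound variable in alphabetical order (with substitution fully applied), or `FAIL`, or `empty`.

Answer: FAIL

Derivation:
step 1: unify Bool ~ (d -> (b -> a))  [subst: {-} | 3 pending]
  clash: Bool vs (d -> (b -> a))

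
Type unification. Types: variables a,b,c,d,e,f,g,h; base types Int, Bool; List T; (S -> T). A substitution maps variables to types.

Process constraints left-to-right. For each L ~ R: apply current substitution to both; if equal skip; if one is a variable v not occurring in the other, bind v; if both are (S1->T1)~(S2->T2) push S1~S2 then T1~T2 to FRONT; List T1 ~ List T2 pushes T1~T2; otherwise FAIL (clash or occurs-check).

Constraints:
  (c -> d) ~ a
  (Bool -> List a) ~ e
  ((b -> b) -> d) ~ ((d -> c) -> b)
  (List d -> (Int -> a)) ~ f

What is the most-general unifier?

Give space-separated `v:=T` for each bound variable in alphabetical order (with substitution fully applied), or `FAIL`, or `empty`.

Answer: a:=(c -> c) b:=c d:=c e:=(Bool -> List (c -> c)) f:=(List c -> (Int -> (c -> c)))

Derivation:
step 1: unify (c -> d) ~ a  [subst: {-} | 3 pending]
  bind a := (c -> d)
step 2: unify (Bool -> List (c -> d)) ~ e  [subst: {a:=(c -> d)} | 2 pending]
  bind e := (Bool -> List (c -> d))
step 3: unify ((b -> b) -> d) ~ ((d -> c) -> b)  [subst: {a:=(c -> d), e:=(Bool -> List (c -> d))} | 1 pending]
  -> decompose arrow: push (b -> b)~(d -> c), d~b
step 4: unify (b -> b) ~ (d -> c)  [subst: {a:=(c -> d), e:=(Bool -> List (c -> d))} | 2 pending]
  -> decompose arrow: push b~d, b~c
step 5: unify b ~ d  [subst: {a:=(c -> d), e:=(Bool -> List (c -> d))} | 3 pending]
  bind b := d
step 6: unify d ~ c  [subst: {a:=(c -> d), e:=(Bool -> List (c -> d)), b:=d} | 2 pending]
  bind d := c
step 7: unify c ~ c  [subst: {a:=(c -> d), e:=(Bool -> List (c -> d)), b:=d, d:=c} | 1 pending]
  -> identical, skip
step 8: unify (List c -> (Int -> (c -> c))) ~ f  [subst: {a:=(c -> d), e:=(Bool -> List (c -> d)), b:=d, d:=c} | 0 pending]
  bind f := (List c -> (Int -> (c -> c)))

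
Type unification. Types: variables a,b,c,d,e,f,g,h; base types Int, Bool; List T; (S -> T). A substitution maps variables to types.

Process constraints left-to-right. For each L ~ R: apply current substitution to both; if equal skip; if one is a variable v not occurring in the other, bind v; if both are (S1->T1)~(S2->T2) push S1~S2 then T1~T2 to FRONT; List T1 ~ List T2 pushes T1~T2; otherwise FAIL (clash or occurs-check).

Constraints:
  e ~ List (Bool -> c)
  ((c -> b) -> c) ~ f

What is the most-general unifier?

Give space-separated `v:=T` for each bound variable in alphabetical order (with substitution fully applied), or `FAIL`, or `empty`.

Answer: e:=List (Bool -> c) f:=((c -> b) -> c)

Derivation:
step 1: unify e ~ List (Bool -> c)  [subst: {-} | 1 pending]
  bind e := List (Bool -> c)
step 2: unify ((c -> b) -> c) ~ f  [subst: {e:=List (Bool -> c)} | 0 pending]
  bind f := ((c -> b) -> c)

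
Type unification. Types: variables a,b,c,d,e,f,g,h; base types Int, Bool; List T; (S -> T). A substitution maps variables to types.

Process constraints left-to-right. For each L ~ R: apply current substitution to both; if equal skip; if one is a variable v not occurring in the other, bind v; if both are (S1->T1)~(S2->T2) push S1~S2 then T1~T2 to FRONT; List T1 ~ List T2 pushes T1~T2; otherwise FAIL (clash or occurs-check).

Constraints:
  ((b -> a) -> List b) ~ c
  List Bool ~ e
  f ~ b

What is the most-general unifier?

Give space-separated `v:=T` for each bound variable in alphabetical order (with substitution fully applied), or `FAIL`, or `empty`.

step 1: unify ((b -> a) -> List b) ~ c  [subst: {-} | 2 pending]
  bind c := ((b -> a) -> List b)
step 2: unify List Bool ~ e  [subst: {c:=((b -> a) -> List b)} | 1 pending]
  bind e := List Bool
step 3: unify f ~ b  [subst: {c:=((b -> a) -> List b), e:=List Bool} | 0 pending]
  bind f := b

Answer: c:=((b -> a) -> List b) e:=List Bool f:=b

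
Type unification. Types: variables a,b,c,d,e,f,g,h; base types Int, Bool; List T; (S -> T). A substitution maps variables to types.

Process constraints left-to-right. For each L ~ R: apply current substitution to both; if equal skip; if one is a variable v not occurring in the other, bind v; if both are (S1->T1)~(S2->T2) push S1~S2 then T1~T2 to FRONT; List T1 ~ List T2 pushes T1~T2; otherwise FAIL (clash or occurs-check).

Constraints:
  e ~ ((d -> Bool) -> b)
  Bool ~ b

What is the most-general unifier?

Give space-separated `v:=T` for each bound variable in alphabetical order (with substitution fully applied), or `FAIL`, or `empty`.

Answer: b:=Bool e:=((d -> Bool) -> Bool)

Derivation:
step 1: unify e ~ ((d -> Bool) -> b)  [subst: {-} | 1 pending]
  bind e := ((d -> Bool) -> b)
step 2: unify Bool ~ b  [subst: {e:=((d -> Bool) -> b)} | 0 pending]
  bind b := Bool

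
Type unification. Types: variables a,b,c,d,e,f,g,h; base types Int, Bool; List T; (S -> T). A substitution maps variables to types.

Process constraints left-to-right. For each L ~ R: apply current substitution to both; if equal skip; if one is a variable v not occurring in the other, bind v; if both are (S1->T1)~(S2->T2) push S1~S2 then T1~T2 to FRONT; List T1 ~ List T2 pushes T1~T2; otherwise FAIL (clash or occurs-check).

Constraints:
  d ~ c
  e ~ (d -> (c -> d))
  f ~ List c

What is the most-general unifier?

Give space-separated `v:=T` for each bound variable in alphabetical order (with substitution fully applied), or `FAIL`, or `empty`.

step 1: unify d ~ c  [subst: {-} | 2 pending]
  bind d := c
step 2: unify e ~ (c -> (c -> c))  [subst: {d:=c} | 1 pending]
  bind e := (c -> (c -> c))
step 3: unify f ~ List c  [subst: {d:=c, e:=(c -> (c -> c))} | 0 pending]
  bind f := List c

Answer: d:=c e:=(c -> (c -> c)) f:=List c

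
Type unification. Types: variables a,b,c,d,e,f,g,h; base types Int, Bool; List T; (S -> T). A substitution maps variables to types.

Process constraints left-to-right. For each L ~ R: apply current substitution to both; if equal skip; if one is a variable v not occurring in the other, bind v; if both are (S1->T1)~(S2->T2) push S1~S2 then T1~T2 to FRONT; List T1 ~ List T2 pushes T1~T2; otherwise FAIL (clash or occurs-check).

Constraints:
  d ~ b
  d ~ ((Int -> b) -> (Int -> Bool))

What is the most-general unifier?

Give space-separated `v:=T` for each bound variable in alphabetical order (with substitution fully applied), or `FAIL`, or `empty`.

step 1: unify d ~ b  [subst: {-} | 1 pending]
  bind d := b
step 2: unify b ~ ((Int -> b) -> (Int -> Bool))  [subst: {d:=b} | 0 pending]
  occurs-check fail: b in ((Int -> b) -> (Int -> Bool))

Answer: FAIL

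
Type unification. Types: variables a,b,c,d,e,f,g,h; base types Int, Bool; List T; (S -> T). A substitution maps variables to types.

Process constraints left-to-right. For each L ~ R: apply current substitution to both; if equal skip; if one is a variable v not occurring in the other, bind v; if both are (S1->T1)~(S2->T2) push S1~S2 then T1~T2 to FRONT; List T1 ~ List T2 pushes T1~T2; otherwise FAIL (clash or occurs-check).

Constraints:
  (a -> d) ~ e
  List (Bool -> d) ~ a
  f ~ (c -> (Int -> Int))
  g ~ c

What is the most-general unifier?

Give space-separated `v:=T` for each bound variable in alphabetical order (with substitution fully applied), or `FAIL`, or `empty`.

Answer: a:=List (Bool -> d) e:=(List (Bool -> d) -> d) f:=(c -> (Int -> Int)) g:=c

Derivation:
step 1: unify (a -> d) ~ e  [subst: {-} | 3 pending]
  bind e := (a -> d)
step 2: unify List (Bool -> d) ~ a  [subst: {e:=(a -> d)} | 2 pending]
  bind a := List (Bool -> d)
step 3: unify f ~ (c -> (Int -> Int))  [subst: {e:=(a -> d), a:=List (Bool -> d)} | 1 pending]
  bind f := (c -> (Int -> Int))
step 4: unify g ~ c  [subst: {e:=(a -> d), a:=List (Bool -> d), f:=(c -> (Int -> Int))} | 0 pending]
  bind g := c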